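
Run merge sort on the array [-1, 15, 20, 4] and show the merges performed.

Divide and conquer:
  Merge [-1] + [15] -> [-1, 15]
  Merge [20] + [4] -> [4, 20]
  Merge [-1, 15] + [4, 20] -> [-1, 4, 15, 20]


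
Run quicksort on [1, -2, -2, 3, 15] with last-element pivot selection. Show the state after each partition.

Partition 1: pivot=15 at index 4 -> [1, -2, -2, 3, 15]
Partition 2: pivot=3 at index 3 -> [1, -2, -2, 3, 15]
Partition 3: pivot=-2 at index 1 -> [-2, -2, 1, 3, 15]


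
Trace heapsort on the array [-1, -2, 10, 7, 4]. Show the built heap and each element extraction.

Build heap: [10, 7, -1, -2, 4]
Extract 10: [7, 4, -1, -2, 10]
Extract 7: [4, -2, -1, 7, 10]
Extract 4: [-1, -2, 4, 7, 10]
Extract -1: [-2, -1, 4, 7, 10]


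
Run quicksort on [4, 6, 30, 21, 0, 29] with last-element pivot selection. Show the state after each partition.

Partition 1: pivot=29 at index 4 -> [4, 6, 21, 0, 29, 30]
Partition 2: pivot=0 at index 0 -> [0, 6, 21, 4, 29, 30]
Partition 3: pivot=4 at index 1 -> [0, 4, 21, 6, 29, 30]
Partition 4: pivot=6 at index 2 -> [0, 4, 6, 21, 29, 30]


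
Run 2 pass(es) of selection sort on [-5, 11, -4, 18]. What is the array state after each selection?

Pass 1: Select minimum -5 at index 0, swap -> [-5, 11, -4, 18]
Pass 2: Select minimum -4 at index 2, swap -> [-5, -4, 11, 18]


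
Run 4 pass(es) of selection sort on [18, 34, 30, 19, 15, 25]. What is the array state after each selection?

Pass 1: Select minimum 15 at index 4, swap -> [15, 34, 30, 19, 18, 25]
Pass 2: Select minimum 18 at index 4, swap -> [15, 18, 30, 19, 34, 25]
Pass 3: Select minimum 19 at index 3, swap -> [15, 18, 19, 30, 34, 25]
Pass 4: Select minimum 25 at index 5, swap -> [15, 18, 19, 25, 34, 30]


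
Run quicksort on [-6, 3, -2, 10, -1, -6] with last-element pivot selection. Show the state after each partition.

Partition 1: pivot=-6 at index 1 -> [-6, -6, -2, 10, -1, 3]
Partition 2: pivot=3 at index 4 -> [-6, -6, -2, -1, 3, 10]
Partition 3: pivot=-1 at index 3 -> [-6, -6, -2, -1, 3, 10]


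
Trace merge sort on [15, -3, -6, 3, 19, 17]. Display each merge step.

Divide and conquer:
  Merge [-3] + [-6] -> [-6, -3]
  Merge [15] + [-6, -3] -> [-6, -3, 15]
  Merge [19] + [17] -> [17, 19]
  Merge [3] + [17, 19] -> [3, 17, 19]
  Merge [-6, -3, 15] + [3, 17, 19] -> [-6, -3, 3, 15, 17, 19]


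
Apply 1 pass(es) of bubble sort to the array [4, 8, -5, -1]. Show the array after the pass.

After pass 1: [4, -5, -1, 8] (2 swaps)
Total swaps: 2


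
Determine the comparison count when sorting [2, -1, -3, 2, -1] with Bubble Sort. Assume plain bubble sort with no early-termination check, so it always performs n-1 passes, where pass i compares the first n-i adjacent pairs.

Pass 1: compare adjacent pairs (0,1)..(3,4) = 4 comparison(s), 3 swap(s) -> [-1, -3, 2, -1, 2]
Pass 2: compare adjacent pairs (0,1)..(2,3) = 3 comparison(s), 2 swap(s) -> [-3, -1, -1, 2, 2]
Pass 3: compare adjacent pairs (0,1)..(1,2) = 2 comparison(s), 0 swap(s) -> [-3, -1, -1, 2, 2]
Pass 4: compare adjacent pairs (0,1)..(0,1) = 1 comparison(s), 0 swap(s) -> [-3, -1, -1, 2, 2]
Total comparisons: 4 + 3 + 2 + 1 = 10


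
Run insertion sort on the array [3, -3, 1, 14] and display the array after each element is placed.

First element 3 is already 'sorted'
Insert -3: shifted 1 elements -> [-3, 3, 1, 14]
Insert 1: shifted 1 elements -> [-3, 1, 3, 14]
Insert 14: shifted 0 elements -> [-3, 1, 3, 14]


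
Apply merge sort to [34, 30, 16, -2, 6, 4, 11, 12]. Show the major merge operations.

Divide and conquer:
  Merge [34] + [30] -> [30, 34]
  Merge [16] + [-2] -> [-2, 16]
  Merge [30, 34] + [-2, 16] -> [-2, 16, 30, 34]
  Merge [6] + [4] -> [4, 6]
  Merge [11] + [12] -> [11, 12]
  Merge [4, 6] + [11, 12] -> [4, 6, 11, 12]
  Merge [-2, 16, 30, 34] + [4, 6, 11, 12] -> [-2, 4, 6, 11, 12, 16, 30, 34]


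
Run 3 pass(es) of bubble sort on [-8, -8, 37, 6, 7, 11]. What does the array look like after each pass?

After pass 1: [-8, -8, 6, 7, 11, 37] (3 swaps)
After pass 2: [-8, -8, 6, 7, 11, 37] (0 swaps)
After pass 3: [-8, -8, 6, 7, 11, 37] (0 swaps)
Total swaps: 3


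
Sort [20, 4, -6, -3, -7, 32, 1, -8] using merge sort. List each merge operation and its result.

Divide and conquer:
  Merge [20] + [4] -> [4, 20]
  Merge [-6] + [-3] -> [-6, -3]
  Merge [4, 20] + [-6, -3] -> [-6, -3, 4, 20]
  Merge [-7] + [32] -> [-7, 32]
  Merge [1] + [-8] -> [-8, 1]
  Merge [-7, 32] + [-8, 1] -> [-8, -7, 1, 32]
  Merge [-6, -3, 4, 20] + [-8, -7, 1, 32] -> [-8, -7, -6, -3, 1, 4, 20, 32]


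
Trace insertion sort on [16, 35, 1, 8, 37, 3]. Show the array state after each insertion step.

First element 16 is already 'sorted'
Insert 35: shifted 0 elements -> [16, 35, 1, 8, 37, 3]
Insert 1: shifted 2 elements -> [1, 16, 35, 8, 37, 3]
Insert 8: shifted 2 elements -> [1, 8, 16, 35, 37, 3]
Insert 37: shifted 0 elements -> [1, 8, 16, 35, 37, 3]
Insert 3: shifted 4 elements -> [1, 3, 8, 16, 35, 37]


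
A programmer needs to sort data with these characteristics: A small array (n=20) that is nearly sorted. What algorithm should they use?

Best choice: Insertion sort
Reason: Insertion sort is O(n) for nearly sorted arrays and has low overhead


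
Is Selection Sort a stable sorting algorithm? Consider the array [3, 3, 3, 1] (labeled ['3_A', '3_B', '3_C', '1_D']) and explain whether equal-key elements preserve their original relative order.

Trace Selection Sort on the labeled array (the key is the number; the letter only tracks identity):
  Pass 1: minimum of unsorted part is 1_D at index 3; swap it with 3_A at index 0 -> [1_D, 3_B, 3_C, 3_A]
  Pass 2: minimum 3_B is already at index 1; no swap -> [1_D, 3_B, 3_C, 3_A]
  Pass 3: minimum 3_C is already at index 2; no swap -> [1_D, 3_B, 3_C, 3_A]
Final order: [1_D, 3_B, 3_C, 3_A]
Equal keys:
  value 3: originally 3_A, 3_B, 3_C; after sorting 3_B, 3_C, 3_A -> order changed
Equal keys were reordered, so Selection Sort is not stable: the long-range swap that moves the minimum into place can carry an element past an equal key. (One such input is enough; an unstable sort may happen to preserve order on other inputs, but it gives no guarantee.)
Answer: Not stable


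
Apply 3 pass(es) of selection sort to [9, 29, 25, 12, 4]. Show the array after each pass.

Pass 1: Select minimum 4 at index 4, swap -> [4, 29, 25, 12, 9]
Pass 2: Select minimum 9 at index 4, swap -> [4, 9, 25, 12, 29]
Pass 3: Select minimum 12 at index 3, swap -> [4, 9, 12, 25, 29]


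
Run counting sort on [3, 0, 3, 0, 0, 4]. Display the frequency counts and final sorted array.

Count array: [3, 0, 0, 2, 1]
(count[i] = number of elements equal to i)
Cumulative count: [3, 3, 3, 5, 6]
Sorted: [0, 0, 0, 3, 3, 4]


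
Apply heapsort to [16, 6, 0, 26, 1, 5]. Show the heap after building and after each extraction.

Build heap: [26, 16, 5, 6, 1, 0]
Extract 26: [16, 6, 5, 0, 1, 26]
Extract 16: [6, 1, 5, 0, 16, 26]
Extract 6: [5, 1, 0, 6, 16, 26]
Extract 5: [1, 0, 5, 6, 16, 26]
Extract 1: [0, 1, 5, 6, 16, 26]


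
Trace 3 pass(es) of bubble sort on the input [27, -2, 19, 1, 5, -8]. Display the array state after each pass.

After pass 1: [-2, 19, 1, 5, -8, 27] (5 swaps)
After pass 2: [-2, 1, 5, -8, 19, 27] (3 swaps)
After pass 3: [-2, 1, -8, 5, 19, 27] (1 swaps)
Total swaps: 9


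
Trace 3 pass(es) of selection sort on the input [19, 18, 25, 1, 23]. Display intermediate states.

Pass 1: Select minimum 1 at index 3, swap -> [1, 18, 25, 19, 23]
Pass 2: Select minimum 18 at index 1, swap -> [1, 18, 25, 19, 23]
Pass 3: Select minimum 19 at index 3, swap -> [1, 18, 19, 25, 23]


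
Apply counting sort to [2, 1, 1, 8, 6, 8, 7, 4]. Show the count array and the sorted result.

Count array: [0, 2, 1, 0, 1, 0, 1, 1, 2]
(count[i] = number of elements equal to i)
Cumulative count: [0, 2, 3, 3, 4, 4, 5, 6, 8]
Sorted: [1, 1, 2, 4, 6, 7, 8, 8]


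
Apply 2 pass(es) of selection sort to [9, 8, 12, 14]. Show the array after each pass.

Pass 1: Select minimum 8 at index 1, swap -> [8, 9, 12, 14]
Pass 2: Select minimum 9 at index 1, swap -> [8, 9, 12, 14]


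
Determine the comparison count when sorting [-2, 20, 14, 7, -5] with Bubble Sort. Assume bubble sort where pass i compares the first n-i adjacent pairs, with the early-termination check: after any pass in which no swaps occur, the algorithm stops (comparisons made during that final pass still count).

Pass 1: compare adjacent pairs (0,1)..(3,4) = 4 comparison(s), 3 swap(s) -> [-2, 14, 7, -5, 20]
Pass 2: compare adjacent pairs (0,1)..(2,3) = 3 comparison(s), 2 swap(s) -> [-2, 7, -5, 14, 20]
Pass 3: compare adjacent pairs (0,1)..(1,2) = 2 comparison(s), 1 swap(s) -> [-2, -5, 7, 14, 20]
Pass 4: compare adjacent pairs (0,1)..(0,1) = 1 comparison(s), 1 swap(s) -> [-5, -2, 7, 14, 20]
Every pass made at least one swap, so all n-1 passes run.
Total comparisons: 4 + 3 + 2 + 1 = 10


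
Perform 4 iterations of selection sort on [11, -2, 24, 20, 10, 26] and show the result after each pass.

Pass 1: Select minimum -2 at index 1, swap -> [-2, 11, 24, 20, 10, 26]
Pass 2: Select minimum 10 at index 4, swap -> [-2, 10, 24, 20, 11, 26]
Pass 3: Select minimum 11 at index 4, swap -> [-2, 10, 11, 20, 24, 26]
Pass 4: Select minimum 20 at index 3, swap -> [-2, 10, 11, 20, 24, 26]


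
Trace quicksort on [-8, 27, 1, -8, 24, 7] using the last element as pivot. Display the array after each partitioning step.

Partition 1: pivot=7 at index 3 -> [-8, 1, -8, 7, 24, 27]
Partition 2: pivot=-8 at index 1 -> [-8, -8, 1, 7, 24, 27]
Partition 3: pivot=27 at index 5 -> [-8, -8, 1, 7, 24, 27]


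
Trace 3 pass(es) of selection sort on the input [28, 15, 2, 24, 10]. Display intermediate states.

Pass 1: Select minimum 2 at index 2, swap -> [2, 15, 28, 24, 10]
Pass 2: Select minimum 10 at index 4, swap -> [2, 10, 28, 24, 15]
Pass 3: Select minimum 15 at index 4, swap -> [2, 10, 15, 24, 28]


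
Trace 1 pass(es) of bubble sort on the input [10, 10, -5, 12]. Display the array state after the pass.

After pass 1: [10, -5, 10, 12] (1 swaps)
Total swaps: 1


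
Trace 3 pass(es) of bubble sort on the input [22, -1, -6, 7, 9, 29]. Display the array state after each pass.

After pass 1: [-1, -6, 7, 9, 22, 29] (4 swaps)
After pass 2: [-6, -1, 7, 9, 22, 29] (1 swaps)
After pass 3: [-6, -1, 7, 9, 22, 29] (0 swaps)
Total swaps: 5


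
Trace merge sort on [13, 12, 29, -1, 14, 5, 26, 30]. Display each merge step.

Divide and conquer:
  Merge [13] + [12] -> [12, 13]
  Merge [29] + [-1] -> [-1, 29]
  Merge [12, 13] + [-1, 29] -> [-1, 12, 13, 29]
  Merge [14] + [5] -> [5, 14]
  Merge [26] + [30] -> [26, 30]
  Merge [5, 14] + [26, 30] -> [5, 14, 26, 30]
  Merge [-1, 12, 13, 29] + [5, 14, 26, 30] -> [-1, 5, 12, 13, 14, 26, 29, 30]


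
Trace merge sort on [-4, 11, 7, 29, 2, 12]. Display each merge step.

Divide and conquer:
  Merge [11] + [7] -> [7, 11]
  Merge [-4] + [7, 11] -> [-4, 7, 11]
  Merge [2] + [12] -> [2, 12]
  Merge [29] + [2, 12] -> [2, 12, 29]
  Merge [-4, 7, 11] + [2, 12, 29] -> [-4, 2, 7, 11, 12, 29]


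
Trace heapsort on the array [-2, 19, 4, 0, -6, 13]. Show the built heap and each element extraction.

Build heap: [19, 0, 13, -2, -6, 4]
Extract 19: [13, 0, 4, -2, -6, 19]
Extract 13: [4, 0, -6, -2, 13, 19]
Extract 4: [0, -2, -6, 4, 13, 19]
Extract 0: [-2, -6, 0, 4, 13, 19]
Extract -2: [-6, -2, 0, 4, 13, 19]


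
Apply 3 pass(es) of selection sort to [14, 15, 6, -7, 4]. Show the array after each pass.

Pass 1: Select minimum -7 at index 3, swap -> [-7, 15, 6, 14, 4]
Pass 2: Select minimum 4 at index 4, swap -> [-7, 4, 6, 14, 15]
Pass 3: Select minimum 6 at index 2, swap -> [-7, 4, 6, 14, 15]


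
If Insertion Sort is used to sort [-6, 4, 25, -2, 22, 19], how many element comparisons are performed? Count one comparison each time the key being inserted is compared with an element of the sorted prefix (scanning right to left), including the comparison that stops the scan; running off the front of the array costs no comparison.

Insert 4: -6 <= 4 (stop) = 1 comparison(s) -> [-6, 4, 25, -2, 22, 19]
Insert 25: 4 <= 25 (stop) = 1 comparison(s) -> [-6, 4, 25, -2, 22, 19]
Insert -2: 25 > -2 (shift), 4 > -2 (shift), -6 <= -2 (stop) = 3 comparison(s) -> [-6, -2, 4, 25, 22, 19]
Insert 22: 25 > 22 (shift), 4 <= 22 (stop) = 2 comparison(s) -> [-6, -2, 4, 22, 25, 19]
Insert 19: 25 > 19 (shift), 22 > 19 (shift), 4 <= 19 (stop) = 3 comparison(s) -> [-6, -2, 4, 19, 22, 25]
Total comparisons: 1 + 1 + 3 + 2 + 3 = 10


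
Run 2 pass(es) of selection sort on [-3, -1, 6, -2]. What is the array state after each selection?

Pass 1: Select minimum -3 at index 0, swap -> [-3, -1, 6, -2]
Pass 2: Select minimum -2 at index 3, swap -> [-3, -2, 6, -1]


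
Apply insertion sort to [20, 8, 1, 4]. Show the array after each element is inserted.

First element 20 is already 'sorted'
Insert 8: shifted 1 elements -> [8, 20, 1, 4]
Insert 1: shifted 2 elements -> [1, 8, 20, 4]
Insert 4: shifted 2 elements -> [1, 4, 8, 20]


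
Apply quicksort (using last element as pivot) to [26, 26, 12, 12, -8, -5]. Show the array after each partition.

Partition 1: pivot=-5 at index 1 -> [-8, -5, 12, 12, 26, 26]
Partition 2: pivot=26 at index 5 -> [-8, -5, 12, 12, 26, 26]
Partition 3: pivot=26 at index 4 -> [-8, -5, 12, 12, 26, 26]
Partition 4: pivot=12 at index 3 -> [-8, -5, 12, 12, 26, 26]


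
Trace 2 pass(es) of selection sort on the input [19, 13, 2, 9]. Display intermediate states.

Pass 1: Select minimum 2 at index 2, swap -> [2, 13, 19, 9]
Pass 2: Select minimum 9 at index 3, swap -> [2, 9, 19, 13]


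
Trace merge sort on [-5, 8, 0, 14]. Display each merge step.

Divide and conquer:
  Merge [-5] + [8] -> [-5, 8]
  Merge [0] + [14] -> [0, 14]
  Merge [-5, 8] + [0, 14] -> [-5, 0, 8, 14]


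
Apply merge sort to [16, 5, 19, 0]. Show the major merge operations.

Divide and conquer:
  Merge [16] + [5] -> [5, 16]
  Merge [19] + [0] -> [0, 19]
  Merge [5, 16] + [0, 19] -> [0, 5, 16, 19]


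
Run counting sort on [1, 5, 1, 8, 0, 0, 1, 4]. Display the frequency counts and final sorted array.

Count array: [2, 3, 0, 0, 1, 1, 0, 0, 1]
(count[i] = number of elements equal to i)
Cumulative count: [2, 5, 5, 5, 6, 7, 7, 7, 8]
Sorted: [0, 0, 1, 1, 1, 4, 5, 8]


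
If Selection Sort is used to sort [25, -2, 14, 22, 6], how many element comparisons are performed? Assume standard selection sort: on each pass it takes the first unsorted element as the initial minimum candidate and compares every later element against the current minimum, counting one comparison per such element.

Pass 1: scan indices 1..4 for the minimum = 4 comparison(s); min is -2, place at index 0 -> [-2, 25, 14, 22, 6]
Pass 2: scan indices 2..4 for the minimum = 3 comparison(s); min is 6, place at index 1 -> [-2, 6, 14, 22, 25]
Pass 3: scan indices 3..4 for the minimum = 2 comparison(s); min is 14, place at index 2 -> [-2, 6, 14, 22, 25]
Pass 4: scan indices 4..4 for the minimum = 1 comparison(s); min is 22, place at index 3 -> [-2, 6, 14, 22, 25]
Selection sort always scans the whole unsorted suffix, so the count is (n-1) + (n-2) + ... + 1 = n(n-1)/2 = 5*4/2 = 10 regardless of the input order.
Total comparisons: 4 + 3 + 2 + 1 = 10


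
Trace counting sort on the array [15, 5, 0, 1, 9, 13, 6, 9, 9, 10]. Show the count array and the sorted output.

Count array: [1, 1, 0, 0, 0, 1, 1, 0, 0, 3, 1, 0, 0, 1, 0, 1]
(count[i] = number of elements equal to i)
Cumulative count: [1, 2, 2, 2, 2, 3, 4, 4, 4, 7, 8, 8, 8, 9, 9, 10]
Sorted: [0, 1, 5, 6, 9, 9, 9, 10, 13, 15]


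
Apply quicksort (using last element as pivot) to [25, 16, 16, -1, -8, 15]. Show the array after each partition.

Partition 1: pivot=15 at index 2 -> [-1, -8, 15, 25, 16, 16]
Partition 2: pivot=-8 at index 0 -> [-8, -1, 15, 25, 16, 16]
Partition 3: pivot=16 at index 4 -> [-8, -1, 15, 16, 16, 25]


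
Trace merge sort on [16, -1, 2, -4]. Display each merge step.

Divide and conquer:
  Merge [16] + [-1] -> [-1, 16]
  Merge [2] + [-4] -> [-4, 2]
  Merge [-1, 16] + [-4, 2] -> [-4, -1, 2, 16]


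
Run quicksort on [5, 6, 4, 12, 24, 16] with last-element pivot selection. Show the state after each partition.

Partition 1: pivot=16 at index 4 -> [5, 6, 4, 12, 16, 24]
Partition 2: pivot=12 at index 3 -> [5, 6, 4, 12, 16, 24]
Partition 3: pivot=4 at index 0 -> [4, 6, 5, 12, 16, 24]
Partition 4: pivot=5 at index 1 -> [4, 5, 6, 12, 16, 24]


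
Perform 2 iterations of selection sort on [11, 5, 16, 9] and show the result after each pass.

Pass 1: Select minimum 5 at index 1, swap -> [5, 11, 16, 9]
Pass 2: Select minimum 9 at index 3, swap -> [5, 9, 16, 11]


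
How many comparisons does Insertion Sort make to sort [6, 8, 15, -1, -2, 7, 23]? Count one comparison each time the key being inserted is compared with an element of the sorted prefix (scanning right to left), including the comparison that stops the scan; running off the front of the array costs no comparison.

Insert 8: 6 <= 8 (stop) = 1 comparison(s) -> [6, 8, 15, -1, -2, 7, 23]
Insert 15: 8 <= 15 (stop) = 1 comparison(s) -> [6, 8, 15, -1, -2, 7, 23]
Insert -1: 15 > -1 (shift), 8 > -1 (shift), 6 > -1 (shift), reached front = 3 comparison(s) -> [-1, 6, 8, 15, -2, 7, 23]
Insert -2: 15 > -2 (shift), 8 > -2 (shift), 6 > -2 (shift), -1 > -2 (shift), reached front = 4 comparison(s) -> [-2, -1, 6, 8, 15, 7, 23]
Insert 7: 15 > 7 (shift), 8 > 7 (shift), 6 <= 7 (stop) = 3 comparison(s) -> [-2, -1, 6, 7, 8, 15, 23]
Insert 23: 15 <= 23 (stop) = 1 comparison(s) -> [-2, -1, 6, 7, 8, 15, 23]
Total comparisons: 1 + 1 + 3 + 4 + 3 + 1 = 13


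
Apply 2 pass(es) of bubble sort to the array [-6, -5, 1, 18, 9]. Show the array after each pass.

After pass 1: [-6, -5, 1, 9, 18] (1 swaps)
After pass 2: [-6, -5, 1, 9, 18] (0 swaps)
Total swaps: 1


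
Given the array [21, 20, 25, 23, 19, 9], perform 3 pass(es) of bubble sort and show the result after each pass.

After pass 1: [20, 21, 23, 19, 9, 25] (4 swaps)
After pass 2: [20, 21, 19, 9, 23, 25] (2 swaps)
After pass 3: [20, 19, 9, 21, 23, 25] (2 swaps)
Total swaps: 8


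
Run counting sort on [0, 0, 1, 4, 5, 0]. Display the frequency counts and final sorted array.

Count array: [3, 1, 0, 0, 1, 1]
(count[i] = number of elements equal to i)
Cumulative count: [3, 4, 4, 4, 5, 6]
Sorted: [0, 0, 0, 1, 4, 5]


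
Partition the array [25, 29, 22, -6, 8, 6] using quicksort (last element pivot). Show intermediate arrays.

Partition 1: pivot=6 at index 1 -> [-6, 6, 22, 25, 8, 29]
Partition 2: pivot=29 at index 5 -> [-6, 6, 22, 25, 8, 29]
Partition 3: pivot=8 at index 2 -> [-6, 6, 8, 25, 22, 29]
Partition 4: pivot=22 at index 3 -> [-6, 6, 8, 22, 25, 29]


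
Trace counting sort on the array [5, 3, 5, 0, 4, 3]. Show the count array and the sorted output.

Count array: [1, 0, 0, 2, 1, 2]
(count[i] = number of elements equal to i)
Cumulative count: [1, 1, 1, 3, 4, 6]
Sorted: [0, 3, 3, 4, 5, 5]


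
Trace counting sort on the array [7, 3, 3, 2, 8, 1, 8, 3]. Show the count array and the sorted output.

Count array: [0, 1, 1, 3, 0, 0, 0, 1, 2]
(count[i] = number of elements equal to i)
Cumulative count: [0, 1, 2, 5, 5, 5, 5, 6, 8]
Sorted: [1, 2, 3, 3, 3, 7, 8, 8]


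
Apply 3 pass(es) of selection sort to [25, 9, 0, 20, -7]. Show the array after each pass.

Pass 1: Select minimum -7 at index 4, swap -> [-7, 9, 0, 20, 25]
Pass 2: Select minimum 0 at index 2, swap -> [-7, 0, 9, 20, 25]
Pass 3: Select minimum 9 at index 2, swap -> [-7, 0, 9, 20, 25]


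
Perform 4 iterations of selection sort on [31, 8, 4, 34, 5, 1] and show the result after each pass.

Pass 1: Select minimum 1 at index 5, swap -> [1, 8, 4, 34, 5, 31]
Pass 2: Select minimum 4 at index 2, swap -> [1, 4, 8, 34, 5, 31]
Pass 3: Select minimum 5 at index 4, swap -> [1, 4, 5, 34, 8, 31]
Pass 4: Select minimum 8 at index 4, swap -> [1, 4, 5, 8, 34, 31]


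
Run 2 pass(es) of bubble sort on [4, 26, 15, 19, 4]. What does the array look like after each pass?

After pass 1: [4, 15, 19, 4, 26] (3 swaps)
After pass 2: [4, 15, 4, 19, 26] (1 swaps)
Total swaps: 4


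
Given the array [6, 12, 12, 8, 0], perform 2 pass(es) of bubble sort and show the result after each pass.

After pass 1: [6, 12, 8, 0, 12] (2 swaps)
After pass 2: [6, 8, 0, 12, 12] (2 swaps)
Total swaps: 4


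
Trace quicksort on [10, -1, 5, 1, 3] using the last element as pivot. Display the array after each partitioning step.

Partition 1: pivot=3 at index 2 -> [-1, 1, 3, 10, 5]
Partition 2: pivot=1 at index 1 -> [-1, 1, 3, 10, 5]
Partition 3: pivot=5 at index 3 -> [-1, 1, 3, 5, 10]


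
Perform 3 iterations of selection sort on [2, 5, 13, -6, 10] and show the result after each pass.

Pass 1: Select minimum -6 at index 3, swap -> [-6, 5, 13, 2, 10]
Pass 2: Select minimum 2 at index 3, swap -> [-6, 2, 13, 5, 10]
Pass 3: Select minimum 5 at index 3, swap -> [-6, 2, 5, 13, 10]


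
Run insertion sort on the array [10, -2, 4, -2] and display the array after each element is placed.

First element 10 is already 'sorted'
Insert -2: shifted 1 elements -> [-2, 10, 4, -2]
Insert 4: shifted 1 elements -> [-2, 4, 10, -2]
Insert -2: shifted 2 elements -> [-2, -2, 4, 10]


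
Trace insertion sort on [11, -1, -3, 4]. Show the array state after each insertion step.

First element 11 is already 'sorted'
Insert -1: shifted 1 elements -> [-1, 11, -3, 4]
Insert -3: shifted 2 elements -> [-3, -1, 11, 4]
Insert 4: shifted 1 elements -> [-3, -1, 4, 11]


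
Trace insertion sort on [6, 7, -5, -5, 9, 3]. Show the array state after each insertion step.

First element 6 is already 'sorted'
Insert 7: shifted 0 elements -> [6, 7, -5, -5, 9, 3]
Insert -5: shifted 2 elements -> [-5, 6, 7, -5, 9, 3]
Insert -5: shifted 2 elements -> [-5, -5, 6, 7, 9, 3]
Insert 9: shifted 0 elements -> [-5, -5, 6, 7, 9, 3]
Insert 3: shifted 3 elements -> [-5, -5, 3, 6, 7, 9]


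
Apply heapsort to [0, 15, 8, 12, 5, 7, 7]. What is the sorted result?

Build heap: [15, 12, 8, 0, 5, 7, 7]
Extract 15: [12, 7, 8, 0, 5, 7, 15]
Extract 12: [8, 7, 7, 0, 5, 12, 15]
Extract 8: [7, 5, 7, 0, 8, 12, 15]
Extract 7: [7, 5, 0, 7, 8, 12, 15]
Extract 7: [5, 0, 7, 7, 8, 12, 15]
Extract 5: [0, 5, 7, 7, 8, 12, 15]


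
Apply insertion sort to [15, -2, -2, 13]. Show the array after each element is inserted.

First element 15 is already 'sorted'
Insert -2: shifted 1 elements -> [-2, 15, -2, 13]
Insert -2: shifted 1 elements -> [-2, -2, 15, 13]
Insert 13: shifted 1 elements -> [-2, -2, 13, 15]


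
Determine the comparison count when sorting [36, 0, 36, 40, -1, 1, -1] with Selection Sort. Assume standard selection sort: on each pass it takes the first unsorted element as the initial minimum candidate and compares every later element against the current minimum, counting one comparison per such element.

Pass 1: scan indices 1..6 for the minimum = 6 comparison(s); min is -1, place at index 0 -> [-1, 0, 36, 40, 36, 1, -1]
Pass 2: scan indices 2..6 for the minimum = 5 comparison(s); min is -1, place at index 1 -> [-1, -1, 36, 40, 36, 1, 0]
Pass 3: scan indices 3..6 for the minimum = 4 comparison(s); min is 0, place at index 2 -> [-1, -1, 0, 40, 36, 1, 36]
Pass 4: scan indices 4..6 for the minimum = 3 comparison(s); min is 1, place at index 3 -> [-1, -1, 0, 1, 36, 40, 36]
Pass 5: scan indices 5..6 for the minimum = 2 comparison(s); min is 36, place at index 4 -> [-1, -1, 0, 1, 36, 40, 36]
Pass 6: scan indices 6..6 for the minimum = 1 comparison(s); min is 36, place at index 5 -> [-1, -1, 0, 1, 36, 36, 40]
Selection sort always scans the whole unsorted suffix, so the count is (n-1) + (n-2) + ... + 1 = n(n-1)/2 = 7*6/2 = 21 regardless of the input order.
Total comparisons: 6 + 5 + 4 + 3 + 2 + 1 = 21


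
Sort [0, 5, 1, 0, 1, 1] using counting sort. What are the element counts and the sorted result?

Count array: [2, 3, 0, 0, 0, 1]
(count[i] = number of elements equal to i)
Cumulative count: [2, 5, 5, 5, 5, 6]
Sorted: [0, 0, 1, 1, 1, 5]


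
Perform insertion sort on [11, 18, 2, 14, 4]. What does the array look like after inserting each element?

First element 11 is already 'sorted'
Insert 18: shifted 0 elements -> [11, 18, 2, 14, 4]
Insert 2: shifted 2 elements -> [2, 11, 18, 14, 4]
Insert 14: shifted 1 elements -> [2, 11, 14, 18, 4]
Insert 4: shifted 3 elements -> [2, 4, 11, 14, 18]


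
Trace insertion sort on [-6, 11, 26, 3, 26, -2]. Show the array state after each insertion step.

First element -6 is already 'sorted'
Insert 11: shifted 0 elements -> [-6, 11, 26, 3, 26, -2]
Insert 26: shifted 0 elements -> [-6, 11, 26, 3, 26, -2]
Insert 3: shifted 2 elements -> [-6, 3, 11, 26, 26, -2]
Insert 26: shifted 0 elements -> [-6, 3, 11, 26, 26, -2]
Insert -2: shifted 4 elements -> [-6, -2, 3, 11, 26, 26]


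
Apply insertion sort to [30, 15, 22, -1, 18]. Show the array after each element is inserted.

First element 30 is already 'sorted'
Insert 15: shifted 1 elements -> [15, 30, 22, -1, 18]
Insert 22: shifted 1 elements -> [15, 22, 30, -1, 18]
Insert -1: shifted 3 elements -> [-1, 15, 22, 30, 18]
Insert 18: shifted 2 elements -> [-1, 15, 18, 22, 30]


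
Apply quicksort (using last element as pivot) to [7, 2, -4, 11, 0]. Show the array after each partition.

Partition 1: pivot=0 at index 1 -> [-4, 0, 7, 11, 2]
Partition 2: pivot=2 at index 2 -> [-4, 0, 2, 11, 7]
Partition 3: pivot=7 at index 3 -> [-4, 0, 2, 7, 11]


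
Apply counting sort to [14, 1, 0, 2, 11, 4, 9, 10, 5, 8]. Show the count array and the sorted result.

Count array: [1, 1, 1, 0, 1, 1, 0, 0, 1, 1, 1, 1, 0, 0, 1]
(count[i] = number of elements equal to i)
Cumulative count: [1, 2, 3, 3, 4, 5, 5, 5, 6, 7, 8, 9, 9, 9, 10]
Sorted: [0, 1, 2, 4, 5, 8, 9, 10, 11, 14]


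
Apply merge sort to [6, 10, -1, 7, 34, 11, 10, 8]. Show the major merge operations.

Divide and conquer:
  Merge [6] + [10] -> [6, 10]
  Merge [-1] + [7] -> [-1, 7]
  Merge [6, 10] + [-1, 7] -> [-1, 6, 7, 10]
  Merge [34] + [11] -> [11, 34]
  Merge [10] + [8] -> [8, 10]
  Merge [11, 34] + [8, 10] -> [8, 10, 11, 34]
  Merge [-1, 6, 7, 10] + [8, 10, 11, 34] -> [-1, 6, 7, 8, 10, 10, 11, 34]


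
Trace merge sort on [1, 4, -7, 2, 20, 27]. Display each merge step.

Divide and conquer:
  Merge [4] + [-7] -> [-7, 4]
  Merge [1] + [-7, 4] -> [-7, 1, 4]
  Merge [20] + [27] -> [20, 27]
  Merge [2] + [20, 27] -> [2, 20, 27]
  Merge [-7, 1, 4] + [2, 20, 27] -> [-7, 1, 2, 4, 20, 27]


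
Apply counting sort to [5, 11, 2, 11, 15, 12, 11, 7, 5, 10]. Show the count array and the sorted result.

Count array: [0, 0, 1, 0, 0, 2, 0, 1, 0, 0, 1, 3, 1, 0, 0, 1]
(count[i] = number of elements equal to i)
Cumulative count: [0, 0, 1, 1, 1, 3, 3, 4, 4, 4, 5, 8, 9, 9, 9, 10]
Sorted: [2, 5, 5, 7, 10, 11, 11, 11, 12, 15]


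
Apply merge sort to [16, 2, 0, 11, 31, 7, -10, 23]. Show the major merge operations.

Divide and conquer:
  Merge [16] + [2] -> [2, 16]
  Merge [0] + [11] -> [0, 11]
  Merge [2, 16] + [0, 11] -> [0, 2, 11, 16]
  Merge [31] + [7] -> [7, 31]
  Merge [-10] + [23] -> [-10, 23]
  Merge [7, 31] + [-10, 23] -> [-10, 7, 23, 31]
  Merge [0, 2, 11, 16] + [-10, 7, 23, 31] -> [-10, 0, 2, 7, 11, 16, 23, 31]


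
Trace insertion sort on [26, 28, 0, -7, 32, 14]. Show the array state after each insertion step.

First element 26 is already 'sorted'
Insert 28: shifted 0 elements -> [26, 28, 0, -7, 32, 14]
Insert 0: shifted 2 elements -> [0, 26, 28, -7, 32, 14]
Insert -7: shifted 3 elements -> [-7, 0, 26, 28, 32, 14]
Insert 32: shifted 0 elements -> [-7, 0, 26, 28, 32, 14]
Insert 14: shifted 3 elements -> [-7, 0, 14, 26, 28, 32]


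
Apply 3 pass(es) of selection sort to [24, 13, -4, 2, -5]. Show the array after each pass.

Pass 1: Select minimum -5 at index 4, swap -> [-5, 13, -4, 2, 24]
Pass 2: Select minimum -4 at index 2, swap -> [-5, -4, 13, 2, 24]
Pass 3: Select minimum 2 at index 3, swap -> [-5, -4, 2, 13, 24]


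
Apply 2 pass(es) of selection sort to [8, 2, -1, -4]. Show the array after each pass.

Pass 1: Select minimum -4 at index 3, swap -> [-4, 2, -1, 8]
Pass 2: Select minimum -1 at index 2, swap -> [-4, -1, 2, 8]


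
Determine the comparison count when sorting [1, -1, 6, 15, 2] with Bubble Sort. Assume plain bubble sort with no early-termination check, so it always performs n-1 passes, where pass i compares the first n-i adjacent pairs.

Pass 1: compare adjacent pairs (0,1)..(3,4) = 4 comparison(s), 2 swap(s) -> [-1, 1, 6, 2, 15]
Pass 2: compare adjacent pairs (0,1)..(2,3) = 3 comparison(s), 1 swap(s) -> [-1, 1, 2, 6, 15]
Pass 3: compare adjacent pairs (0,1)..(1,2) = 2 comparison(s), 0 swap(s) -> [-1, 1, 2, 6, 15]
Pass 4: compare adjacent pairs (0,1)..(0,1) = 1 comparison(s), 0 swap(s) -> [-1, 1, 2, 6, 15]
Total comparisons: 4 + 3 + 2 + 1 = 10


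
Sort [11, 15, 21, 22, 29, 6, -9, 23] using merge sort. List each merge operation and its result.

Divide and conquer:
  Merge [11] + [15] -> [11, 15]
  Merge [21] + [22] -> [21, 22]
  Merge [11, 15] + [21, 22] -> [11, 15, 21, 22]
  Merge [29] + [6] -> [6, 29]
  Merge [-9] + [23] -> [-9, 23]
  Merge [6, 29] + [-9, 23] -> [-9, 6, 23, 29]
  Merge [11, 15, 21, 22] + [-9, 6, 23, 29] -> [-9, 6, 11, 15, 21, 22, 23, 29]


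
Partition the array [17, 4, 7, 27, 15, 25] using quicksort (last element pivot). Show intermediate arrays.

Partition 1: pivot=25 at index 4 -> [17, 4, 7, 15, 25, 27]
Partition 2: pivot=15 at index 2 -> [4, 7, 15, 17, 25, 27]
Partition 3: pivot=7 at index 1 -> [4, 7, 15, 17, 25, 27]


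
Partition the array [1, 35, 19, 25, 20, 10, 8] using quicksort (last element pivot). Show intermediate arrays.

Partition 1: pivot=8 at index 1 -> [1, 8, 19, 25, 20, 10, 35]
Partition 2: pivot=35 at index 6 -> [1, 8, 19, 25, 20, 10, 35]
Partition 3: pivot=10 at index 2 -> [1, 8, 10, 25, 20, 19, 35]
Partition 4: pivot=19 at index 3 -> [1, 8, 10, 19, 20, 25, 35]
Partition 5: pivot=25 at index 5 -> [1, 8, 10, 19, 20, 25, 35]


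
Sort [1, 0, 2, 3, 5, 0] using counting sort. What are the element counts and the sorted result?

Count array: [2, 1, 1, 1, 0, 1]
(count[i] = number of elements equal to i)
Cumulative count: [2, 3, 4, 5, 5, 6]
Sorted: [0, 0, 1, 2, 3, 5]


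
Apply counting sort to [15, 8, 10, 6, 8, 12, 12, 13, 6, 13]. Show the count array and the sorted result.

Count array: [0, 0, 0, 0, 0, 0, 2, 0, 2, 0, 1, 0, 2, 2, 0, 1]
(count[i] = number of elements equal to i)
Cumulative count: [0, 0, 0, 0, 0, 0, 2, 2, 4, 4, 5, 5, 7, 9, 9, 10]
Sorted: [6, 6, 8, 8, 10, 12, 12, 13, 13, 15]


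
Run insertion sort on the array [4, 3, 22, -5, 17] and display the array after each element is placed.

First element 4 is already 'sorted'
Insert 3: shifted 1 elements -> [3, 4, 22, -5, 17]
Insert 22: shifted 0 elements -> [3, 4, 22, -5, 17]
Insert -5: shifted 3 elements -> [-5, 3, 4, 22, 17]
Insert 17: shifted 1 elements -> [-5, 3, 4, 17, 22]


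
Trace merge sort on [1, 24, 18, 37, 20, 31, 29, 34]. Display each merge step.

Divide and conquer:
  Merge [1] + [24] -> [1, 24]
  Merge [18] + [37] -> [18, 37]
  Merge [1, 24] + [18, 37] -> [1, 18, 24, 37]
  Merge [20] + [31] -> [20, 31]
  Merge [29] + [34] -> [29, 34]
  Merge [20, 31] + [29, 34] -> [20, 29, 31, 34]
  Merge [1, 18, 24, 37] + [20, 29, 31, 34] -> [1, 18, 20, 24, 29, 31, 34, 37]


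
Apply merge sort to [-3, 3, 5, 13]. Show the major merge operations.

Divide and conquer:
  Merge [-3] + [3] -> [-3, 3]
  Merge [5] + [13] -> [5, 13]
  Merge [-3, 3] + [5, 13] -> [-3, 3, 5, 13]


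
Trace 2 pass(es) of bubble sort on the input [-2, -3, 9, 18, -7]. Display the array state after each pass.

After pass 1: [-3, -2, 9, -7, 18] (2 swaps)
After pass 2: [-3, -2, -7, 9, 18] (1 swaps)
Total swaps: 3


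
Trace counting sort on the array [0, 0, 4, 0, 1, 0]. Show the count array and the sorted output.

Count array: [4, 1, 0, 0, 1]
(count[i] = number of elements equal to i)
Cumulative count: [4, 5, 5, 5, 6]
Sorted: [0, 0, 0, 0, 1, 4]


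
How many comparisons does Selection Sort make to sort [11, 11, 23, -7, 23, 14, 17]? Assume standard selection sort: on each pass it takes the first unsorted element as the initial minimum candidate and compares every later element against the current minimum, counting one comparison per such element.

Pass 1: scan indices 1..6 for the minimum = 6 comparison(s); min is -7, place at index 0 -> [-7, 11, 23, 11, 23, 14, 17]
Pass 2: scan indices 2..6 for the minimum = 5 comparison(s); min is 11, place at index 1 -> [-7, 11, 23, 11, 23, 14, 17]
Pass 3: scan indices 3..6 for the minimum = 4 comparison(s); min is 11, place at index 2 -> [-7, 11, 11, 23, 23, 14, 17]
Pass 4: scan indices 4..6 for the minimum = 3 comparison(s); min is 14, place at index 3 -> [-7, 11, 11, 14, 23, 23, 17]
Pass 5: scan indices 5..6 for the minimum = 2 comparison(s); min is 17, place at index 4 -> [-7, 11, 11, 14, 17, 23, 23]
Pass 6: scan indices 6..6 for the minimum = 1 comparison(s); min is 23, place at index 5 -> [-7, 11, 11, 14, 17, 23, 23]
Selection sort always scans the whole unsorted suffix, so the count is (n-1) + (n-2) + ... + 1 = n(n-1)/2 = 7*6/2 = 21 regardless of the input order.
Total comparisons: 6 + 5 + 4 + 3 + 2 + 1 = 21


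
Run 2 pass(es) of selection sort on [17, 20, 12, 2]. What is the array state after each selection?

Pass 1: Select minimum 2 at index 3, swap -> [2, 20, 12, 17]
Pass 2: Select minimum 12 at index 2, swap -> [2, 12, 20, 17]


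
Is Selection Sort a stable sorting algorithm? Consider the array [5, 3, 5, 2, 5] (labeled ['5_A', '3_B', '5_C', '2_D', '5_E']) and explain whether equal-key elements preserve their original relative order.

Trace Selection Sort on the labeled array (the key is the number; the letter only tracks identity):
  Pass 1: minimum of unsorted part is 2_D at index 3; swap it with 5_A at index 0 -> [2_D, 3_B, 5_C, 5_A, 5_E]
  Pass 2: minimum 3_B is already at index 1; no swap -> [2_D, 3_B, 5_C, 5_A, 5_E]
  Pass 3: minimum 5_C is already at index 2; no swap -> [2_D, 3_B, 5_C, 5_A, 5_E]
  Pass 4: minimum 5_A is already at index 3; no swap -> [2_D, 3_B, 5_C, 5_A, 5_E]
Final order: [2_D, 3_B, 5_C, 5_A, 5_E]
Equal keys:
  value 5: originally 5_A, 5_C, 5_E; after sorting 5_C, 5_A, 5_E -> order changed
Equal keys were reordered, so Selection Sort is not stable: the long-range swap that moves the minimum into place can carry an element past an equal key. (One such input is enough; an unstable sort may happen to preserve order on other inputs, but it gives no guarantee.)
Answer: Not stable


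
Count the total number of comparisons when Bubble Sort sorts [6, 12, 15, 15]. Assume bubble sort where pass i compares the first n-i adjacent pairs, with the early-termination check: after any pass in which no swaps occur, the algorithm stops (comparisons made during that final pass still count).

Pass 1: compare adjacent pairs (0,1)..(2,3) = 3 comparison(s), 0 swap(s) -> [6, 12, 15, 15]
No swaps in this pass, so bubble sort stops here.
Total comparisons: 3 = 3


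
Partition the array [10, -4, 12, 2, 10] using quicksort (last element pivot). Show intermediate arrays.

Partition 1: pivot=10 at index 3 -> [10, -4, 2, 10, 12]
Partition 2: pivot=2 at index 1 -> [-4, 2, 10, 10, 12]


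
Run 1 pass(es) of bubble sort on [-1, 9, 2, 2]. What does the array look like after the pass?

After pass 1: [-1, 2, 2, 9] (2 swaps)
Total swaps: 2


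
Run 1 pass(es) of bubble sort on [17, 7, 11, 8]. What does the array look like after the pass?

After pass 1: [7, 11, 8, 17] (3 swaps)
Total swaps: 3


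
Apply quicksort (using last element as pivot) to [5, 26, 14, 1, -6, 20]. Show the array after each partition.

Partition 1: pivot=20 at index 4 -> [5, 14, 1, -6, 20, 26]
Partition 2: pivot=-6 at index 0 -> [-6, 14, 1, 5, 20, 26]
Partition 3: pivot=5 at index 2 -> [-6, 1, 5, 14, 20, 26]


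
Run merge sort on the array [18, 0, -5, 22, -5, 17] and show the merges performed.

Divide and conquer:
  Merge [0] + [-5] -> [-5, 0]
  Merge [18] + [-5, 0] -> [-5, 0, 18]
  Merge [-5] + [17] -> [-5, 17]
  Merge [22] + [-5, 17] -> [-5, 17, 22]
  Merge [-5, 0, 18] + [-5, 17, 22] -> [-5, -5, 0, 17, 18, 22]


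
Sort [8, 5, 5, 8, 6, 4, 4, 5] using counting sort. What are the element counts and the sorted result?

Count array: [0, 0, 0, 0, 2, 3, 1, 0, 2]
(count[i] = number of elements equal to i)
Cumulative count: [0, 0, 0, 0, 2, 5, 6, 6, 8]
Sorted: [4, 4, 5, 5, 5, 6, 8, 8]


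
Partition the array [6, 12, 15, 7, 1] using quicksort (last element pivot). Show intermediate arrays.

Partition 1: pivot=1 at index 0 -> [1, 12, 15, 7, 6]
Partition 2: pivot=6 at index 1 -> [1, 6, 15, 7, 12]
Partition 3: pivot=12 at index 3 -> [1, 6, 7, 12, 15]


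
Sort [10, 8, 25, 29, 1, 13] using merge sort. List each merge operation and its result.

Divide and conquer:
  Merge [8] + [25] -> [8, 25]
  Merge [10] + [8, 25] -> [8, 10, 25]
  Merge [1] + [13] -> [1, 13]
  Merge [29] + [1, 13] -> [1, 13, 29]
  Merge [8, 10, 25] + [1, 13, 29] -> [1, 8, 10, 13, 25, 29]


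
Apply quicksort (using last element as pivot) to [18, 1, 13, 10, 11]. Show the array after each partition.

Partition 1: pivot=11 at index 2 -> [1, 10, 11, 18, 13]
Partition 2: pivot=10 at index 1 -> [1, 10, 11, 18, 13]
Partition 3: pivot=13 at index 3 -> [1, 10, 11, 13, 18]


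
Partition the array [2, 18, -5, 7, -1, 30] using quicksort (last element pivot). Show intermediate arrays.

Partition 1: pivot=30 at index 5 -> [2, 18, -5, 7, -1, 30]
Partition 2: pivot=-1 at index 1 -> [-5, -1, 2, 7, 18, 30]
Partition 3: pivot=18 at index 4 -> [-5, -1, 2, 7, 18, 30]
Partition 4: pivot=7 at index 3 -> [-5, -1, 2, 7, 18, 30]


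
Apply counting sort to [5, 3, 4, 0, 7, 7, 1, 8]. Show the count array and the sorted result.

Count array: [1, 1, 0, 1, 1, 1, 0, 2, 1]
(count[i] = number of elements equal to i)
Cumulative count: [1, 2, 2, 3, 4, 5, 5, 7, 8]
Sorted: [0, 1, 3, 4, 5, 7, 7, 8]


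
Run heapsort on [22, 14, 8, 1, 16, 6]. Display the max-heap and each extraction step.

Build heap: [22, 16, 8, 1, 14, 6]
Extract 22: [16, 14, 8, 1, 6, 22]
Extract 16: [14, 6, 8, 1, 16, 22]
Extract 14: [8, 6, 1, 14, 16, 22]
Extract 8: [6, 1, 8, 14, 16, 22]
Extract 6: [1, 6, 8, 14, 16, 22]


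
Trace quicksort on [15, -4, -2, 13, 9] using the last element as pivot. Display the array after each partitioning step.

Partition 1: pivot=9 at index 2 -> [-4, -2, 9, 13, 15]
Partition 2: pivot=-2 at index 1 -> [-4, -2, 9, 13, 15]
Partition 3: pivot=15 at index 4 -> [-4, -2, 9, 13, 15]


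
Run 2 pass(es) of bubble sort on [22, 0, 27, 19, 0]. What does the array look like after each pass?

After pass 1: [0, 22, 19, 0, 27] (3 swaps)
After pass 2: [0, 19, 0, 22, 27] (2 swaps)
Total swaps: 5


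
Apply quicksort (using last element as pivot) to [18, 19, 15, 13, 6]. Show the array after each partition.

Partition 1: pivot=6 at index 0 -> [6, 19, 15, 13, 18]
Partition 2: pivot=18 at index 3 -> [6, 15, 13, 18, 19]
Partition 3: pivot=13 at index 1 -> [6, 13, 15, 18, 19]


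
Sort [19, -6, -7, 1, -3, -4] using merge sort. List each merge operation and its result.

Divide and conquer:
  Merge [-6] + [-7] -> [-7, -6]
  Merge [19] + [-7, -6] -> [-7, -6, 19]
  Merge [-3] + [-4] -> [-4, -3]
  Merge [1] + [-4, -3] -> [-4, -3, 1]
  Merge [-7, -6, 19] + [-4, -3, 1] -> [-7, -6, -4, -3, 1, 19]


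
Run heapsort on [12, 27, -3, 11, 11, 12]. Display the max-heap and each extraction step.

Build heap: [27, 12, 12, 11, 11, -3]
Extract 27: [12, 11, 12, -3, 11, 27]
Extract 12: [12, 11, 11, -3, 12, 27]
Extract 12: [11, -3, 11, 12, 12, 27]
Extract 11: [11, -3, 11, 12, 12, 27]
Extract 11: [-3, 11, 11, 12, 12, 27]


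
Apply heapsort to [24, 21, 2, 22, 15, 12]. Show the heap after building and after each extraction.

Build heap: [24, 22, 12, 21, 15, 2]
Extract 24: [22, 21, 12, 2, 15, 24]
Extract 22: [21, 15, 12, 2, 22, 24]
Extract 21: [15, 2, 12, 21, 22, 24]
Extract 15: [12, 2, 15, 21, 22, 24]
Extract 12: [2, 12, 15, 21, 22, 24]


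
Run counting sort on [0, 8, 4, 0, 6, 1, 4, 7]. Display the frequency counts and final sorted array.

Count array: [2, 1, 0, 0, 2, 0, 1, 1, 1]
(count[i] = number of elements equal to i)
Cumulative count: [2, 3, 3, 3, 5, 5, 6, 7, 8]
Sorted: [0, 0, 1, 4, 4, 6, 7, 8]
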